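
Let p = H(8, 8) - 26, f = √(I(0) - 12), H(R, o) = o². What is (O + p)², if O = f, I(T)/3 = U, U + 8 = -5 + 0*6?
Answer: (38 + I*√51)² ≈ 1393.0 + 542.75*I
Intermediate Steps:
U = -13 (U = -8 + (-5 + 0*6) = -8 + (-5 + 0) = -8 - 5 = -13)
I(T) = -39 (I(T) = 3*(-13) = -39)
f = I*√51 (f = √(-39 - 12) = √(-51) = I*√51 ≈ 7.1414*I)
p = 38 (p = 8² - 26 = 64 - 26 = 38)
O = I*√51 ≈ 7.1414*I
(O + p)² = (I*√51 + 38)² = (38 + I*√51)²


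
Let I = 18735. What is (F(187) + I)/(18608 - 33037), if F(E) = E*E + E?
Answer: -53891/14429 ≈ -3.7349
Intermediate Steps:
F(E) = E + E² (F(E) = E² + E = E + E²)
(F(187) + I)/(18608 - 33037) = (187*(1 + 187) + 18735)/(18608 - 33037) = (187*188 + 18735)/(-14429) = (35156 + 18735)*(-1/14429) = 53891*(-1/14429) = -53891/14429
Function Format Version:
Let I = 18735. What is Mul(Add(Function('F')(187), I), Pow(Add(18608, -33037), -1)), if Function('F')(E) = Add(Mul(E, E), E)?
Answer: Rational(-53891, 14429) ≈ -3.7349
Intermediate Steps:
Function('F')(E) = Add(E, Pow(E, 2)) (Function('F')(E) = Add(Pow(E, 2), E) = Add(E, Pow(E, 2)))
Mul(Add(Function('F')(187), I), Pow(Add(18608, -33037), -1)) = Mul(Add(Mul(187, Add(1, 187)), 18735), Pow(Add(18608, -33037), -1)) = Mul(Add(Mul(187, 188), 18735), Pow(-14429, -1)) = Mul(Add(35156, 18735), Rational(-1, 14429)) = Mul(53891, Rational(-1, 14429)) = Rational(-53891, 14429)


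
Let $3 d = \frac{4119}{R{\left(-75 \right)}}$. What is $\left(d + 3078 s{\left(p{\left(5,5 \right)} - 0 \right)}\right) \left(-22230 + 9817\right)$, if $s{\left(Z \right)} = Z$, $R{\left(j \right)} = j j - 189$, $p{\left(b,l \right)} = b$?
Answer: $- \frac{1038489119569}{5436} \approx -1.9104 \cdot 10^{8}$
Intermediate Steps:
$R{\left(j \right)} = -189 + j^{2}$ ($R{\left(j \right)} = j^{2} - 189 = -189 + j^{2}$)
$d = \frac{1373}{5436}$ ($d = \frac{4119 \frac{1}{-189 + \left(-75\right)^{2}}}{3} = \frac{4119 \frac{1}{-189 + 5625}}{3} = \frac{4119 \cdot \frac{1}{5436}}{3} = \frac{1}{3} \cdot \frac{1373}{1812} = \frac{1373}{5436} \approx 0.25258$)
$\left(d + 3078 s{\left(p{\left(5,5 \right)} - 0 \right)}\right) \left(-22230 + 9817\right) = \left(\frac{1373}{5436} + 3078 \left(5 - 0\right)\right) \left(-22230 + 9817\right) = \left(\frac{1373}{5436} + 3078 \left(5 + 0\right)\right) \left(-12413\right) = \left(\frac{1373}{5436} + 3078 \cdot 5\right) \left(-12413\right) = \left(\frac{1373}{5436} + 15390\right) \left(-12413\right) = \frac{83661413}{5436} \left(-12413\right) = - \frac{1038489119569}{5436}$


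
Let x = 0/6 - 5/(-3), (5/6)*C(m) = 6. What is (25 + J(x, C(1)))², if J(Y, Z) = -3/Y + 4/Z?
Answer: 1142761/2025 ≈ 564.33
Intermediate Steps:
C(m) = 36/5 (C(m) = (6/5)*6 = 36/5)
x = 5/3 (x = 0*(⅙) - 5*(-⅓) = 0 + 5/3 = 5/3 ≈ 1.6667)
(25 + J(x, C(1)))² = (25 + (-3/5/3 + 4/(36/5)))² = (25 + (-3*⅗ + 4*(5/36)))² = (25 + (-9/5 + 5/9))² = (25 - 56/45)² = (1069/45)² = 1142761/2025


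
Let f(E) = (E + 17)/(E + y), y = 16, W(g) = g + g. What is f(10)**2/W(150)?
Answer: 243/67600 ≈ 0.0035947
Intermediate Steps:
W(g) = 2*g
f(E) = (17 + E)/(16 + E) (f(E) = (E + 17)/(E + 16) = (17 + E)/(16 + E))
f(10)**2/W(150) = ((17 + 10)/(16 + 10))**2/((2*150)) = (27/26)**2/300 = ((1/26)*27)**2*(1/300) = (27/26)**2*(1/300) = (729/676)*(1/300) = 243/67600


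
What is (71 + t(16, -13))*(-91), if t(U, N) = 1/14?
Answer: -12935/2 ≈ -6467.5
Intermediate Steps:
t(U, N) = 1/14
(71 + t(16, -13))*(-91) = (71 + 1/14)*(-91) = (995/14)*(-91) = -12935/2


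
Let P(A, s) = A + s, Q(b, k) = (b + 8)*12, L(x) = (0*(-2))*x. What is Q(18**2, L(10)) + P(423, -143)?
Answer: 4264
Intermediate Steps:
L(x) = 0 (L(x) = 0*x = 0)
Q(b, k) = 96 + 12*b (Q(b, k) = (8 + b)*12 = 96 + 12*b)
Q(18**2, L(10)) + P(423, -143) = (96 + 12*18**2) + (423 - 143) = (96 + 12*324) + 280 = (96 + 3888) + 280 = 3984 + 280 = 4264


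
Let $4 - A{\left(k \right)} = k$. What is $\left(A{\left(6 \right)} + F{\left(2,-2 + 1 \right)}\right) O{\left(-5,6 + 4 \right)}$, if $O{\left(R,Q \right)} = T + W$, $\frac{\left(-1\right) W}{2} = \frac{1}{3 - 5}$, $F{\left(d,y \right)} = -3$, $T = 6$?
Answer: $-35$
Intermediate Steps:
$A{\left(k \right)} = 4 - k$
$W = 1$ ($W = - \frac{2}{3 - 5} = - \frac{2}{-2} = \left(-2\right) \left(- \frac{1}{2}\right) = 1$)
$O{\left(R,Q \right)} = 7$ ($O{\left(R,Q \right)} = 6 + 1 = 7$)
$\left(A{\left(6 \right)} + F{\left(2,-2 + 1 \right)}\right) O{\left(-5,6 + 4 \right)} = \left(\left(4 - 6\right) - 3\right) 7 = \left(-2 - 3\right) 7 = \left(-5\right) 7 = -35$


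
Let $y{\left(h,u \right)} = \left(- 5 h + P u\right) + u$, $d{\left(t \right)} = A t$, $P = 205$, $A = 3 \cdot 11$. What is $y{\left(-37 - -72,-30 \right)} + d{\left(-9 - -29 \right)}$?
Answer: $-5695$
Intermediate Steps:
$A = 33$
$d{\left(t \right)} = 33 t$
$y{\left(h,u \right)} = - 5 h + 206 u$ ($y{\left(h,u \right)} = \left(- 5 h + 205 u\right) + u = - 5 h + 206 u$)
$y{\left(-37 - -72,-30 \right)} + d{\left(-9 - -29 \right)} = \left(- 5 \left(-37 - -72\right) + 206 \left(-30\right)\right) + 33 \left(-9 - -29\right) = \left(- 5 \left(-37 + 72\right) - 6180\right) + 33 \left(-9 + 29\right) = \left(\left(-5\right) 35 - 6180\right) + 33 \cdot 20 = \left(-175 - 6180\right) + 660 = -6355 + 660 = -5695$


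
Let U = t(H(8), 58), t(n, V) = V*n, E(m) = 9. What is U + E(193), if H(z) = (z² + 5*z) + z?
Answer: 6505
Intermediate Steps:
H(z) = z² + 6*z
U = 6496 (U = 58*(8*(6 + 8)) = 58*(8*14) = 58*112 = 6496)
U + E(193) = 6496 + 9 = 6505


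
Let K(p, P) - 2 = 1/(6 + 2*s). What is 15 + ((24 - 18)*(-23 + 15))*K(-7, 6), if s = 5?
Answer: -84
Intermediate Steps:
K(p, P) = 33/16 (K(p, P) = 2 + 1/(6 + 2*5) = 2 + 1/(6 + 10) = 2 + 1/16 = 33/16)
15 + ((24 - 18)*(-23 + 15))*K(-7, 6) = 15 + ((24 - 18)*(-23 + 15))*(33/16) = 15 + (6*(-8))*(33/16) = 15 - 48*33/16 = 15 - 99 = -84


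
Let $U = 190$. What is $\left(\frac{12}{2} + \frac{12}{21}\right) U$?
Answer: $\frac{8740}{7} \approx 1248.6$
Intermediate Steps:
$\left(\frac{12}{2} + \frac{12}{21}\right) U = \left(\frac{12}{2} + \frac{12}{21}\right) 190 = \left(12 \cdot \frac{1}{2} + 12 \cdot \frac{1}{21}\right) 190 = \left(6 + \frac{4}{7}\right) 190 = \frac{46}{7} \cdot 190 = \frac{8740}{7}$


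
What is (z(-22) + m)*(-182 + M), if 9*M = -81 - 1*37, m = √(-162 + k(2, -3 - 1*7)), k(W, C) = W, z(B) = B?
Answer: 38632/9 - 7024*I*√10/9 ≈ 4292.4 - 2468.0*I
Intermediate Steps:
m = 4*I*√10 (m = √(-162 + 2) = √(-160) = 4*I*√10 ≈ 12.649*I)
M = -118/9 (M = (-81 - 1*37)/9 = (-81 - 37)/9 = (⅑)*(-118) = -118/9 ≈ -13.111)
(z(-22) + m)*(-182 + M) = (-22 + 4*I*√10)*(-182 - 118/9) = (-22 + 4*I*√10)*(-1756/9) = 38632/9 - 7024*I*√10/9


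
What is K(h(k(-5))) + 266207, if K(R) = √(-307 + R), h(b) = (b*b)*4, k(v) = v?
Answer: 266207 + 3*I*√23 ≈ 2.6621e+5 + 14.387*I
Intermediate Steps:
h(b) = 4*b² (h(b) = b²*4 = 4*b²)
K(h(k(-5))) + 266207 = √(-307 + 4*(-5)²) + 266207 = √(-307 + 4*25) + 266207 = √(-307 + 100) + 266207 = √(-207) + 266207 = 3*I*√23 + 266207 = 266207 + 3*I*√23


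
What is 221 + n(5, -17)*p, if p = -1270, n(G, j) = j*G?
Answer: 108171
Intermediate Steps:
n(G, j) = G*j
221 + n(5, -17)*p = 221 + (5*(-17))*(-1270) = 221 - 85*(-1270) = 221 + 107950 = 108171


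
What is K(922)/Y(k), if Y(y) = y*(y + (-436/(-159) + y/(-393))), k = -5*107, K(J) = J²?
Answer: 4426599909/1479013385 ≈ 2.9929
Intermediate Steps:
k = -535
Y(y) = y*(436/159 + 392*y/393) (Y(y) = y*(y + (-436*(-1/159) + y*(-1/393))) = y*(y + (436/159 - y/393)) = y*(436/159 + 392*y/393))
K(922)/Y(k) = 922²/(((4/20829)*(-535)*(14279 + 5194*(-535)))) = 850084/(((4/20829)*(-535)*(14279 - 2778790))) = 850084/(((4/20829)*(-535)*(-2764511))) = 850084/(5916053540/20829) = 850084*(20829/5916053540) = 4426599909/1479013385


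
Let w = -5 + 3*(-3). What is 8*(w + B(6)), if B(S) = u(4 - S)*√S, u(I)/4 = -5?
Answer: -112 - 160*√6 ≈ -503.92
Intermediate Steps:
u(I) = -20 (u(I) = 4*(-5) = -20)
w = -14 (w = -5 - 9 = -14)
B(S) = -20*√S
8*(w + B(6)) = 8*(-14 - 20*√6) = -112 - 160*√6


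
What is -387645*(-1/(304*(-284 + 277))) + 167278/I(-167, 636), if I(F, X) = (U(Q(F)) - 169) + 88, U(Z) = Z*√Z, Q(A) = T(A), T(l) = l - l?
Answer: -387366829/172368 ≈ -2247.3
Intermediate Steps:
T(l) = 0
Q(A) = 0
U(Z) = Z^(3/2)
I(F, X) = -81 (I(F, X) = (0^(3/2) - 169) + 88 = (0 - 169) + 88 = -169 + 88 = -81)
-387645*(-1/(304*(-284 + 277))) + 167278/I(-167, 636) = -387645*(-1/(304*(-284 + 277))) + 167278/(-81) = -387645/((-304*(-7))) + 167278*(-1/81) = -387645/2128 - 167278/81 = -387366829/172368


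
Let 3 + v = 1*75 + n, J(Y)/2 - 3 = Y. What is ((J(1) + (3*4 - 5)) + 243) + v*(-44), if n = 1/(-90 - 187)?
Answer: -806026/277 ≈ -2909.8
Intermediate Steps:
J(Y) = 6 + 2*Y
n = -1/277 (n = 1/(-277) = -1/277 ≈ -0.0036101)
v = 19943/277 (v = -3 + (1*75 - 1/277) = -3 + (75 - 1/277) = -3 + 20774/277 = 19943/277 ≈ 71.996)
((J(1) + (3*4 - 5)) + 243) + v*(-44) = (((6 + 2*1) + (3*4 - 5)) + 243) + (19943/277)*(-44) = (((6 + 2) + (12 - 5)) + 243) - 877492/277 = ((8 + 7) + 243) - 877492/277 = (15 + 243) - 877492/277 = 258 - 877492/277 = -806026/277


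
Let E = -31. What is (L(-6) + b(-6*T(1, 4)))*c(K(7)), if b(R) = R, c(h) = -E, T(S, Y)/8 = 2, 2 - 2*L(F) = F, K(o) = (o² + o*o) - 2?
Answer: -2852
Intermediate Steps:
K(o) = -2 + 2*o² (K(o) = (o² + o²) - 2 = 2*o² - 2 = -2 + 2*o²)
L(F) = 1 - F/2
T(S, Y) = 16 (T(S, Y) = 8*2 = 16)
c(h) = 31 (c(h) = -1*(-31) = 31)
(L(-6) + b(-6*T(1, 4)))*c(K(7)) = ((1 - ½*(-6)) - 6*16)*31 = ((1 + 3) - 96)*31 = (4 - 96)*31 = -92*31 = -2852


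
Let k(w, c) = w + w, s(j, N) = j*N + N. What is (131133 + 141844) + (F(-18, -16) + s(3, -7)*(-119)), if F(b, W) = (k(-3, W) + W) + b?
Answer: 276269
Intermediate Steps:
s(j, N) = N + N*j (s(j, N) = N*j + N = N + N*j)
k(w, c) = 2*w
F(b, W) = -6 + W + b (F(b, W) = (2*(-3) + W) + b = (-6 + W) + b = -6 + W + b)
(131133 + 141844) + (F(-18, -16) + s(3, -7)*(-119)) = (131133 + 141844) + ((-6 - 16 - 18) - 7*(1 + 3)*(-119)) = 272977 + (-40 - 7*4*(-119)) = 272977 + (-40 - 28*(-119)) = 272977 + (-40 + 3332) = 272977 + 3292 = 276269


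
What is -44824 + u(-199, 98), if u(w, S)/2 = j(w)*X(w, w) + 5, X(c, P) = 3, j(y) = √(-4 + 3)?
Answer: -44814 + 6*I ≈ -44814.0 + 6.0*I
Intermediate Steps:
j(y) = I (j(y) = √(-1) = I)
u(w, S) = 10 + 6*I (u(w, S) = 2*(I*3 + 5) = 2*(3*I + 5) = 2*(5 + 3*I) = 10 + 6*I)
-44824 + u(-199, 98) = -44824 + (10 + 6*I) = -44814 + 6*I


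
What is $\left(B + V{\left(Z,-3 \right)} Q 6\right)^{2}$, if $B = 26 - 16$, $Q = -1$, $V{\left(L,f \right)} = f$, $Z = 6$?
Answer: $784$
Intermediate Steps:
$B = 10$
$\left(B + V{\left(Z,-3 \right)} Q 6\right)^{2} = \left(10 + \left(-3\right) \left(-1\right) 6\right)^{2} = \left(10 + 3 \cdot 6\right)^{2} = \left(10 + 18\right)^{2} = 28^{2} = 784$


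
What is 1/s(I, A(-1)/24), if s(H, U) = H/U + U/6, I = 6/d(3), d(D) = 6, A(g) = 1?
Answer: 144/3457 ≈ 0.041655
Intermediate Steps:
I = 1 (I = 6/6 = 6*(⅙) = 1)
s(H, U) = U/6 + H/U (s(H, U) = H/U + U*(⅙) = H/U + U/6 = U/6 + H/U)
1/s(I, A(-1)/24) = 1/((1/24)/6 + 1/(1/24)) = 1/((1*(1/24))/6 + 1/(1*(1/24))) = 1/((⅙)*(1/24) + 1/(1/24)) = 1/(1/144 + 1*24) = 1/(1/144 + 24) = 1/(3457/144) = 144/3457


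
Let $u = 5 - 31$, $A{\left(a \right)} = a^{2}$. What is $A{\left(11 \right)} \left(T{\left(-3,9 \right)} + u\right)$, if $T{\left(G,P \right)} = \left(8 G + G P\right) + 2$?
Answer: $-9075$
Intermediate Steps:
$T{\left(G,P \right)} = 2 + 8 G + G P$
$u = -26$
$A{\left(11 \right)} \left(T{\left(-3,9 \right)} + u\right) = 11^{2} \left(\left(2 + 8 \left(-3\right) - 27\right) - 26\right) = 121 \left(\left(2 - 24 - 27\right) - 26\right) = 121 \left(-49 - 26\right) = 121 \left(-75\right) = -9075$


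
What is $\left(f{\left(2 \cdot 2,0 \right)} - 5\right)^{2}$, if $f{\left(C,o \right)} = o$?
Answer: $25$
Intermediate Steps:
$\left(f{\left(2 \cdot 2,0 \right)} - 5\right)^{2} = \left(0 - 5\right)^{2} = \left(-5\right)^{2} = 25$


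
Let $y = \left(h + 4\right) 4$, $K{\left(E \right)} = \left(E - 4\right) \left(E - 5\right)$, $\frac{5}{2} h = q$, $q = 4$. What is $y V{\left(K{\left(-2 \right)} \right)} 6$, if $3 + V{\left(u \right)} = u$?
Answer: $\frac{26208}{5} \approx 5241.6$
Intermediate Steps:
$h = \frac{8}{5}$ ($h = \frac{2}{5} \cdot 4 = \frac{8}{5} \approx 1.6$)
$K{\left(E \right)} = \left(-5 + E\right) \left(-4 + E\right)$ ($K{\left(E \right)} = \left(-4 + E\right) \left(-5 + E\right) = \left(-5 + E\right) \left(-4 + E\right)$)
$V{\left(u \right)} = -3 + u$
$y = \frac{112}{5}$ ($y = \left(\frac{8}{5} + 4\right) 4 = \frac{28}{5} \cdot 4 = \frac{112}{5} \approx 22.4$)
$y V{\left(K{\left(-2 \right)} \right)} 6 = \frac{112 \left(-3 + \left(20 + \left(-2\right)^{2} - -18\right)\right)}{5} \cdot 6 = \frac{112 \left(-3 + \left(20 + 4 + 18\right)\right)}{5} \cdot 6 = \frac{112 \left(-3 + 42\right)}{5} \cdot 6 = \frac{112}{5} \cdot 39 \cdot 6 = \frac{4368}{5} \cdot 6 = \frac{26208}{5}$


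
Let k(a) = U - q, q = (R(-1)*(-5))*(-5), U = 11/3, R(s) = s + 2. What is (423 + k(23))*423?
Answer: 169905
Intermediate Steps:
R(s) = 2 + s
U = 11/3 (U = 11*(⅓) = 11/3 ≈ 3.6667)
q = 25 (q = ((2 - 1)*(-5))*(-5) = (1*(-5))*(-5) = -5*(-5) = 25)
k(a) = -64/3 (k(a) = 11/3 - 1*25 = 11/3 - 25 = -64/3)
(423 + k(23))*423 = (423 - 64/3)*423 = (1205/3)*423 = 169905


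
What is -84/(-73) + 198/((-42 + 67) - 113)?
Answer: -321/292 ≈ -1.0993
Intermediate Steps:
-84/(-73) + 198/((-42 + 67) - 113) = -84*(-1/73) + 198/(25 - 113) = 84/73 + 198/(-88) = 84/73 + 198*(-1/88) = 84/73 - 9/4 = -321/292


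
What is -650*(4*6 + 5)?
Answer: -18850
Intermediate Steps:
-650*(4*6 + 5) = -650*(24 + 5) = -650*29 = -18850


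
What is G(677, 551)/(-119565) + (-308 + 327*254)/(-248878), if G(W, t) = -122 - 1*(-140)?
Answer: -549915753/1653172115 ≈ -0.33264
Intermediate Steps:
G(W, t) = 18 (G(W, t) = -122 + 140 = 18)
G(677, 551)/(-119565) + (-308 + 327*254)/(-248878) = 18/(-119565) + (-308 + 327*254)/(-248878) = 18*(-1/119565) + (-308 + 83058)*(-1/248878) = -2/13285 + 82750*(-1/248878) = -2/13285 - 41375/124439 = -549915753/1653172115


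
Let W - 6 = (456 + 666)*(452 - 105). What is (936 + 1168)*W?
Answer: 819171360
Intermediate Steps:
W = 389340 (W = 6 + (456 + 666)*(452 - 105) = 6 + 1122*347 = 6 + 389334 = 389340)
(936 + 1168)*W = (936 + 1168)*389340 = 2104*389340 = 819171360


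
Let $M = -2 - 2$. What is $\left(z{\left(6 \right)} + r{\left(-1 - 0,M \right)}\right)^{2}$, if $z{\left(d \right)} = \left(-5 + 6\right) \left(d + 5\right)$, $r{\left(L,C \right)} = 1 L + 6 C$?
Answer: $196$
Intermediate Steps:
$M = -4$ ($M = -2 - 2 = -4$)
$r{\left(L,C \right)} = L + 6 C$
$z{\left(d \right)} = 5 + d$ ($z{\left(d \right)} = 1 \left(5 + d\right) = 5 + d$)
$\left(z{\left(6 \right)} + r{\left(-1 - 0,M \right)}\right)^{2} = \left(\left(5 + 6\right) + \left(\left(-1 - 0\right) + 6 \left(-4\right)\right)\right)^{2} = \left(11 + \left(\left(-1 + 0\right) - 24\right)\right)^{2} = \left(11 - 25\right)^{2} = \left(-14\right)^{2} = 196$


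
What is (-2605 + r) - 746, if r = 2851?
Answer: -500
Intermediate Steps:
(-2605 + r) - 746 = (-2605 + 2851) - 746 = 246 - 746 = -500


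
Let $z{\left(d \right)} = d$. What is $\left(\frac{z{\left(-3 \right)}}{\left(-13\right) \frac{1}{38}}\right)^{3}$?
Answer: $\frac{1481544}{2197} \approx 674.35$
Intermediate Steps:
$\left(\frac{z{\left(-3 \right)}}{\left(-13\right) \frac{1}{38}}\right)^{3} = \left(- \frac{3}{\left(-13\right) \frac{1}{38}}\right)^{3} = \left(- \frac{3}{- \frac{13}{38}}\right)^{3} = \left(\left(-3\right) \left(- \frac{38}{13}\right)\right)^{3} = \left(\frac{114}{13}\right)^{3} = \frac{1481544}{2197}$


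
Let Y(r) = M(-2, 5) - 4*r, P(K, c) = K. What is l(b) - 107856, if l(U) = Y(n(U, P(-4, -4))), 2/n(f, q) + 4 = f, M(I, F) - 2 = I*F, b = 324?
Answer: -4314561/40 ≈ -1.0786e+5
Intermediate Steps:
M(I, F) = 2 + F*I (M(I, F) = 2 + I*F = 2 + F*I)
n(f, q) = 2/(-4 + f)
Y(r) = -8 - 4*r (Y(r) = (2 + 5*(-2)) - 4*r = (2 - 10) - 4*r = -8 - 4*r)
l(U) = -8 - 8/(-4 + U)
l(b) - 107856 = 8*(3 - 1*324)/(-4 + 324) - 107856 = 8*(3 - 324)/320 - 107856 = 8*(1/320)*(-321) - 107856 = -321/40 - 107856 = -4314561/40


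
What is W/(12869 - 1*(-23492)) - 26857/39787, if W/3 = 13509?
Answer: 635900372/1446695107 ≈ 0.43955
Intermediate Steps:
W = 40527 (W = 3*13509 = 40527)
W/(12869 - 1*(-23492)) - 26857/39787 = 40527/(12869 - 1*(-23492)) - 26857/39787 = 40527/(12869 + 23492) - 26857*1/39787 = 40527/36361 - 26857/39787 = 635900372/1446695107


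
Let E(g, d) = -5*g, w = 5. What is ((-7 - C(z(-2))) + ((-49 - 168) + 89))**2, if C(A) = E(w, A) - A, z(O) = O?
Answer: 12544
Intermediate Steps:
C(A) = -25 - A (C(A) = -5*5 - A = -25 - A)
((-7 - C(z(-2))) + ((-49 - 168) + 89))**2 = ((-7 - (-25 - 1*(-2))) + ((-49 - 168) + 89))**2 = ((-7 - (-25 + 2)) + (-217 + 89))**2 = ((-7 - 1*(-23)) - 128)**2 = ((-7 + 23) - 128)**2 = (16 - 128)**2 = (-112)**2 = 12544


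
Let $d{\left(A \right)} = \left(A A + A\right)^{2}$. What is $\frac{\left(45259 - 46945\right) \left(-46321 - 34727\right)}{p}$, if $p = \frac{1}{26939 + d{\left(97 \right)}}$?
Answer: $12351649052674800$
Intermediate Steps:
$d{\left(A \right)} = \left(A + A^{2}\right)^{2}$ ($d{\left(A \right)} = \left(A^{2} + A\right)^{2} = \left(A + A^{2}\right)^{2}$)
$p = \frac{1}{90390975}$ ($p = \frac{1}{26939 + 97^{2} \left(1 + 97\right)^{2}} = \frac{1}{26939 + 9409 \cdot 98^{2}} = \frac{1}{26939 + 9409 \cdot 9604} = \frac{1}{26939 + 90364036} = \frac{1}{90390975} \approx 1.1063 \cdot 10^{-8}$)
$\frac{\left(45259 - 46945\right) \left(-46321 - 34727\right)}{p} = \left(45259 - 46945\right) \left(-46321 - 34727\right) \frac{1}{\frac{1}{90390975}} = \left(-1686\right) \left(-81048\right) 90390975 = 136646928 \cdot 90390975 = 12351649052674800$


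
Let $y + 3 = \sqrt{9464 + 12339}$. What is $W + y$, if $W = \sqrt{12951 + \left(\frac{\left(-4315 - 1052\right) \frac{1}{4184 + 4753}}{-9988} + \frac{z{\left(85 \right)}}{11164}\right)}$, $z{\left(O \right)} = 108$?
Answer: $-3 + \sqrt{21803} + \frac{\sqrt{2480954935791172811146495}}{13840686222} \approx 258.46$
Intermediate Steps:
$y = -3 + \sqrt{21803}$ ($y = -3 + \sqrt{9464 + 12339} = -3 + \sqrt{21803} \approx 144.66$)
$W = \frac{\sqrt{2480954935791172811146495}}{13840686222}$ ($W = \sqrt{12951 + \left(\frac{\left(-4315 - 1052\right) \frac{1}{4184 + 4753}}{-9988} + \frac{108}{11164}\right)} = \sqrt{12951 + \left(- \frac{5367}{8937} \left(- \frac{1}{9988}\right) + 108 \cdot \frac{1}{11164}\right)} = \sqrt{12951 + \left(\left(-5367\right) \frac{1}{8937} \left(- \frac{1}{9988}\right) + \frac{27}{2791}\right)} = \sqrt{12951 + \left(\left(- \frac{1789}{2979}\right) \left(- \frac{1}{9988}\right) + \frac{27}{2791}\right)} = \sqrt{12951 + \left(\frac{1789}{29754252} + \frac{27}{2791}\right)} = \sqrt{12951 + \frac{808357903}{83044117332}} = \sqrt{\frac{1075505171924635}{83044117332}} = \frac{\sqrt{2480954935791172811146495}}{13840686222} \approx 113.8$)
$W + y = \frac{\sqrt{2480954935791172811146495}}{13840686222} - \left(3 - \sqrt{21803}\right) = -3 + \sqrt{21803} + \frac{\sqrt{2480954935791172811146495}}{13840686222}$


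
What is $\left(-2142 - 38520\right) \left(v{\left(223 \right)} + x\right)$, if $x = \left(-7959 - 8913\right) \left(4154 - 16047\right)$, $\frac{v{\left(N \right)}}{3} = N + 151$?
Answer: $-8159229519516$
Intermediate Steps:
$v{\left(N \right)} = 453 + 3 N$ ($v{\left(N \right)} = 3 \left(N + 151\right) = 3 \left(151 + N\right) = 453 + 3 N$)
$x = 200658696$ ($x = \left(-16872\right) \left(-11893\right) = 200658696$)
$\left(-2142 - 38520\right) \left(v{\left(223 \right)} + x\right) = \left(-2142 - 38520\right) \left(\left(453 + 3 \cdot 223\right) + 200658696\right) = - 40662 \left(\left(453 + 669\right) + 200658696\right) = - 40662 \left(1122 + 200658696\right) = \left(-40662\right) 200659818 = -8159229519516$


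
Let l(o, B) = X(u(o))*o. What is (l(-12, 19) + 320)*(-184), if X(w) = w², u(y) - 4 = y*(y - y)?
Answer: -23552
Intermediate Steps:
u(y) = 4 (u(y) = 4 + y*(y - y) = 4 + y*0 = 4 + 0 = 4)
l(o, B) = 16*o (l(o, B) = 4²*o = 16*o)
(l(-12, 19) + 320)*(-184) = (16*(-12) + 320)*(-184) = (-192 + 320)*(-184) = 128*(-184) = -23552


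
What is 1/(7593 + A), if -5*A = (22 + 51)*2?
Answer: 5/37819 ≈ 0.00013221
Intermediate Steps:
A = -146/5 (A = -(22 + 51)*2/5 = -73*2/5 = -⅕*146 = -146/5 ≈ -29.200)
1/(7593 + A) = 1/(7593 - 146/5) = 1/(37819/5) = 5/37819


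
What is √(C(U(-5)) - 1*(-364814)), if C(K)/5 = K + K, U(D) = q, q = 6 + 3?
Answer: 2*√91226 ≈ 604.07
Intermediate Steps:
q = 9
U(D) = 9
C(K) = 10*K (C(K) = 5*(K + K) = 5*(2*K) = 10*K)
√(C(U(-5)) - 1*(-364814)) = √(10*9 - 1*(-364814)) = √(90 + 364814) = √364904 = 2*√91226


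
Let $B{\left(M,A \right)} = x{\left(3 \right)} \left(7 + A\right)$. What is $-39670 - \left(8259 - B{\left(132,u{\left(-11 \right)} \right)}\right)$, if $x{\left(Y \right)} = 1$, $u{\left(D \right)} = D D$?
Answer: $-47801$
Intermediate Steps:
$u{\left(D \right)} = D^{2}$
$B{\left(M,A \right)} = 7 + A$ ($B{\left(M,A \right)} = 1 \left(7 + A\right) = 7 + A$)
$-39670 - \left(8259 - B{\left(132,u{\left(-11 \right)} \right)}\right) = -39670 - \left(8259 - \left(7 + \left(-11\right)^{2}\right)\right) = -39670 - \left(8259 - \left(7 + 121\right)\right) = -39670 - \left(8259 - 128\right) = -39670 - 8131 = -47801$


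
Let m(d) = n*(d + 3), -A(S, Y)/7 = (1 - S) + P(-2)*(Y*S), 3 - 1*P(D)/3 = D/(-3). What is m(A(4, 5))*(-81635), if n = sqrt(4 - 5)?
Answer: 78043060*I ≈ 7.8043e+7*I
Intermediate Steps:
n = I (n = sqrt(-1) = I ≈ 1.0*I)
P(D) = 9 + D (P(D) = 9 - 3*D/(-3) = 9 - 3*D*(-1)/3 = 9 - (-1)*D = 9 + D)
A(S, Y) = -7 + 7*S - 49*S*Y (A(S, Y) = -7*((1 - S) + (9 - 2)*(Y*S)) = -7*((1 - S) + 7*(S*Y)) = -7*((1 - S) + 7*S*Y) = -7*(1 - S + 7*S*Y) = -7 + 7*S - 49*S*Y)
m(d) = I*(3 + d) (m(d) = I*(d + 3) = I*(3 + d))
m(A(4, 5))*(-81635) = (I*(3 + (-7 + 7*4 - 49*4*5)))*(-81635) = (I*(3 + (-7 + 28 - 980)))*(-81635) = (I*(3 - 959))*(-81635) = (I*(-956))*(-81635) = -956*I*(-81635) = 78043060*I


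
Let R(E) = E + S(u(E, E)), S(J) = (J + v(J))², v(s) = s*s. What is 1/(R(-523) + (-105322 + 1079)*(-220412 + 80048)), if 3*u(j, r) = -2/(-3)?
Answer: 6561/96000315338653 ≈ 6.8344e-11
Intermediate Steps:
v(s) = s²
u(j, r) = 2/9 (u(j, r) = (-2/(-3))/3 = (-2*(-⅓))/3 = (⅓)*(⅔) = 2/9)
S(J) = (J + J²)²
R(E) = 484/6561 + E (R(E) = E + (2/9)²*(1 + 2/9)² = E + 4*(11/9)²/81 = E + (4/81)*(121/81) = E + 484/6561 = 484/6561 + E)
1/(R(-523) + (-105322 + 1079)*(-220412 + 80048)) = 1/((484/6561 - 523) + (-105322 + 1079)*(-220412 + 80048)) = 1/(-3430919/6561 - 104243*(-140364)) = 1/(-3430919/6561 + 14631964452) = 1/(96000315338653/6561) = 6561/96000315338653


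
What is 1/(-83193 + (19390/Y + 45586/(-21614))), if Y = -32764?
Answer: -177040274/14728989683673 ≈ -1.2020e-5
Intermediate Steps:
1/(-83193 + (19390/Y + 45586/(-21614))) = 1/(-83193 + (19390/(-32764) + 45586/(-21614))) = 1/(-83193 + (19390*(-1/32764) + 45586*(-1/21614))) = 1/(-83193 + (-9695/16382 - 22793/10807)) = 1/(-83193 - 478168791/177040274) = 1/(-14728989683673/177040274) = -177040274/14728989683673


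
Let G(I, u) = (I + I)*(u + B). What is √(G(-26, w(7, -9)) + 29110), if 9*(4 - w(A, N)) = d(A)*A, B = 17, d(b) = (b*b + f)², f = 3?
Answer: √1236418/3 ≈ 370.65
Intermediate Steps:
d(b) = (3 + b²)² (d(b) = (b*b + 3)² = (b² + 3)² = (3 + b²)²)
w(A, N) = 4 - A*(3 + A²)²/9 (w(A, N) = 4 - (3 + A²)²*A/9 = 4 - A*(3 + A²)²/9)
G(I, u) = 2*I*(17 + u) (G(I, u) = (I + I)*(u + 17) = (2*I)*(17 + u) = 2*I*(17 + u))
√(G(-26, w(7, -9)) + 29110) = √(2*(-26)*(17 + (4 - ⅑*7*(3 + 7²)²)) + 29110) = √(2*(-26)*(17 + (4 - ⅑*7*(3 + 49)²)) + 29110) = √(2*(-26)*(17 + (4 - ⅑*7*52²)) + 29110) = √(2*(-26)*(17 + (4 - ⅑*7*2704)) + 29110) = √(2*(-26)*(17 + (4 - 18928/9)) + 29110) = √(2*(-26)*(17 - 18892/9) + 29110) = √(2*(-26)*(-18739/9) + 29110) = √(974428/9 + 29110) = √(1236418/9) = √1236418/3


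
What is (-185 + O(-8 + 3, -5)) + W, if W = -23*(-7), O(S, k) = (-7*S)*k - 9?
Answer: -208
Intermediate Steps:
O(S, k) = -9 - 7*S*k (O(S, k) = -7*S*k - 9 = -9 - 7*S*k)
W = 161
(-185 + O(-8 + 3, -5)) + W = (-185 + (-9 - 7*(-8 + 3)*(-5))) + 161 = (-185 + (-9 - 7*(-5)*(-5))) + 161 = (-185 + (-9 - 175)) + 161 = (-185 - 184) + 161 = -369 + 161 = -208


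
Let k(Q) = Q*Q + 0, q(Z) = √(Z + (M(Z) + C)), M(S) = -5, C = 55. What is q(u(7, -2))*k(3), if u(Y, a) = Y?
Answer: 9*√57 ≈ 67.948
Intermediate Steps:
q(Z) = √(50 + Z) (q(Z) = √(Z + (-5 + 55)) = √(Z + 50) = √(50 + Z))
k(Q) = Q² (k(Q) = Q² + 0 = Q²)
q(u(7, -2))*k(3) = √(50 + 7)*3² = √57*9 = 9*√57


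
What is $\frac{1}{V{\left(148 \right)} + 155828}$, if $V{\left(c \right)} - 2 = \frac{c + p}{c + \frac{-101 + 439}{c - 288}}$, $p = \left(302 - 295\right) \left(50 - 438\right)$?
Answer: $\frac{3397}{529294590} \approx 6.418 \cdot 10^{-6}$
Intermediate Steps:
$p = -2716$ ($p = 7 \left(-388\right) = -2716$)
$V{\left(c \right)} = 2 + \frac{-2716 + c}{c + \frac{338}{-288 + c}}$ ($V{\left(c \right)} = 2 + \frac{c - 2716}{c + \frac{-101 + 439}{c - 288}} = 2 + \frac{-2716 + c}{c + \frac{338}{-288 + c}}$)
$\frac{1}{V{\left(148 \right)} + 155828} = \frac{1}{\frac{782884 - 529840 + 3 \cdot 148^{2}}{338 + 148^{2} - 42624} + 155828} = \frac{1}{\frac{782884 - 529840 + 3 \cdot 21904}{338 + 21904 - 42624} + 155828} = \frac{1}{\frac{782884 - 529840 + 65712}{-20382} + 155828} = \frac{1}{\left(- \frac{1}{20382}\right) 318756 + 155828} = \frac{1}{- \frac{53126}{3397} + 155828} = \frac{1}{\frac{529294590}{3397}} = \frac{3397}{529294590}$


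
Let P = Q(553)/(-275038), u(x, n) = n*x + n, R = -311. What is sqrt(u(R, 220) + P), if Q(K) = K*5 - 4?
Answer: 11*I*sqrt(42636787089758)/275038 ≈ 261.15*I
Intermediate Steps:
u(x, n) = n + n*x
Q(K) = -4 + 5*K (Q(K) = 5*K - 4 = -4 + 5*K)
P = -2761/275038 (P = (-4 + 5*553)/(-275038) = (-4 + 2765)*(-1/275038) = 2761*(-1/275038) = -2761/275038 ≈ -0.010039)
sqrt(u(R, 220) + P) = sqrt(220*(1 - 311) - 2761/275038) = sqrt(220*(-310) - 2761/275038) = sqrt(-68200 - 2761/275038) = sqrt(-18757594361/275038) = 11*I*sqrt(42636787089758)/275038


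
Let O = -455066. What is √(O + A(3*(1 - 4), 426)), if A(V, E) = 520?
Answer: I*√454546 ≈ 674.2*I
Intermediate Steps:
√(O + A(3*(1 - 4), 426)) = √(-455066 + 520) = √(-454546) = I*√454546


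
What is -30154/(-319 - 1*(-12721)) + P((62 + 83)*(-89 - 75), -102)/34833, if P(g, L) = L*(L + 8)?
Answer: -9131803/4235283 ≈ -2.1561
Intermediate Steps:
P(g, L) = L*(8 + L)
-30154/(-319 - 1*(-12721)) + P((62 + 83)*(-89 - 75), -102)/34833 = -30154/(-319 - 1*(-12721)) - 102*(8 - 102)/34833 = -30154/(-319 + 12721) - 102*(-94)*(1/34833) = -30154/12402 + 9588*(1/34833) = -30154*1/12402 + 188/683 = -15077/6201 + 188/683 = -9131803/4235283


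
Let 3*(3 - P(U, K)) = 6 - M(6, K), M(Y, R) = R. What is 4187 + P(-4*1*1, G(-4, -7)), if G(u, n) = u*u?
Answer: 12580/3 ≈ 4193.3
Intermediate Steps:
G(u, n) = u²
P(U, K) = 1 + K/3 (P(U, K) = 3 - (6 - K)/3 = 3 + (-2 + K/3) = 1 + K/3)
4187 + P(-4*1*1, G(-4, -7)) = 4187 + (1 + (⅓)*(-4)²) = 4187 + (1 + (⅓)*16) = 4187 + (1 + 16/3) = 4187 + 19/3 = 12580/3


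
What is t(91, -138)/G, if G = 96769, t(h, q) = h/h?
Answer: 1/96769 ≈ 1.0334e-5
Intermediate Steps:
t(h, q) = 1
t(91, -138)/G = 1/96769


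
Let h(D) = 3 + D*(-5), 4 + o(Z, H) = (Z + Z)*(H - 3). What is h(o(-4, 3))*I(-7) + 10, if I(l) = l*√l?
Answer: 10 - 161*I*√7 ≈ 10.0 - 425.97*I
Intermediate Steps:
o(Z, H) = -4 + 2*Z*(-3 + H) (o(Z, H) = -4 + (Z + Z)*(H - 3) = -4 + (2*Z)*(-3 + H) = -4 + 2*Z*(-3 + H))
h(D) = 3 - 5*D
I(l) = l^(3/2)
h(o(-4, 3))*I(-7) + 10 = (3 - 5*(-4 - 6*(-4) + 2*3*(-4)))*(-7)^(3/2) + 10 = (3 - 5*(-4 + 24 - 24))*(-7*I*√7) + 10 = (3 - 5*(-4))*(-7*I*√7) + 10 = (3 + 20)*(-7*I*√7) + 10 = 23*(-7*I*√7) + 10 = -161*I*√7 + 10 = 10 - 161*I*√7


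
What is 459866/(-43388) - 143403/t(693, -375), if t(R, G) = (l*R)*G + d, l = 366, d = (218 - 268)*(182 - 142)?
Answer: -5466813431642/515862981875 ≈ -10.597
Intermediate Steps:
d = -2000 (d = -50*40 = -2000)
t(R, G) = -2000 + 366*G*R (t(R, G) = (366*R)*G - 2000 = 366*G*R - 2000 = -2000 + 366*G*R)
459866/(-43388) - 143403/t(693, -375) = 459866/(-43388) - 143403/(-2000 + 366*(-375)*693) = 459866*(-1/43388) - 143403/(-2000 - 95114250) = -229933/21694 - 143403/(-95116250) = -229933/21694 - 143403*(-1/95116250) = -229933/21694 + 143403/95116250 = -5466813431642/515862981875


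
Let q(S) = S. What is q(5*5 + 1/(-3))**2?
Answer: 5476/9 ≈ 608.44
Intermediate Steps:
q(5*5 + 1/(-3))**2 = (5*5 + 1/(-3))**2 = (25 - 1/3)**2 = (74/3)**2 = 5476/9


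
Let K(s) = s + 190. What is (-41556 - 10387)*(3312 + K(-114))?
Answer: -175982884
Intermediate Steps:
K(s) = 190 + s
(-41556 - 10387)*(3312 + K(-114)) = (-41556 - 10387)*(3312 + (190 - 114)) = -51943*(3312 + 76) = -51943*3388 = -175982884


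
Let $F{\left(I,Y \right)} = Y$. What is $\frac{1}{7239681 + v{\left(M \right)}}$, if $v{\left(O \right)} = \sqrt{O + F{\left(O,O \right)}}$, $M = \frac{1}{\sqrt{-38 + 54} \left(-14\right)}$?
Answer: $\frac{202711068}{1467563467489309} - \frac{2 i \sqrt{7}}{1467563467489309} \approx 1.3813 \cdot 10^{-7} - 3.6056 \cdot 10^{-15} i$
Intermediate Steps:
$M = - \frac{1}{56}$ ($M = \frac{1}{\sqrt{16} \left(-14\right)} = \frac{1}{4 \left(-14\right)} = \frac{1}{-56} = - \frac{1}{56} \approx -0.017857$)
$v{\left(O \right)} = \sqrt{2} \sqrt{O}$ ($v{\left(O \right)} = \sqrt{O + O} = \sqrt{2 O} = \sqrt{2} \sqrt{O}$)
$\frac{1}{7239681 + v{\left(M \right)}} = \frac{1}{7239681 + \sqrt{2} \sqrt{- \frac{1}{56}}} = \frac{1}{7239681 + \sqrt{2} \frac{i \sqrt{14}}{28}} = \frac{1}{7239681 + \frac{i \sqrt{7}}{14}}$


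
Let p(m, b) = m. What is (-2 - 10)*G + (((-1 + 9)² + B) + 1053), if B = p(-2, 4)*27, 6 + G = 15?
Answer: 955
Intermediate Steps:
G = 9 (G = -6 + 15 = 9)
B = -54 (B = -2*27 = -54)
(-2 - 10)*G + (((-1 + 9)² + B) + 1053) = (-2 - 10)*9 + (((-1 + 9)² - 54) + 1053) = -12*9 + ((8² - 54) + 1053) = -108 + ((64 - 54) + 1053) = -108 + (10 + 1053) = -108 + 1063 = 955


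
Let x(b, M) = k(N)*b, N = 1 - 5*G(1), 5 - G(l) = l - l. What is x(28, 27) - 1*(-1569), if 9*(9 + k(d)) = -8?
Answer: 11629/9 ≈ 1292.1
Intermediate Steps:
G(l) = 5 (G(l) = 5 - (l - l) = 5 - 1*0 = 5 + 0 = 5)
N = -24 (N = 1 - 5*5 = 1 - 25 = -24)
k(d) = -89/9 (k(d) = -9 + (⅑)*(-8) = -9 - 8/9 = -89/9)
x(b, M) = -89*b/9
x(28, 27) - 1*(-1569) = -89/9*28 - 1*(-1569) = -2492/9 + 1569 = 11629/9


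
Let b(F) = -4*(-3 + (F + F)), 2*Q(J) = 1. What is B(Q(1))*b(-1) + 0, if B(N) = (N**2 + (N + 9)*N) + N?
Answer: 110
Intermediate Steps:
Q(J) = 1/2 (Q(J) = (1/2)*1 = 1/2)
b(F) = 12 - 8*F (b(F) = -4*(-3 + 2*F) = 12 - 8*F)
B(N) = N + N**2 + N*(9 + N) (B(N) = (N**2 + (9 + N)*N) + N = (N**2 + N*(9 + N)) + N = N + N**2 + N*(9 + N))
B(Q(1))*b(-1) + 0 = (2*(1/2)*(5 + 1/2))*(12 - 8*(-1)) + 0 = (2*(1/2)*(11/2))*(12 + 8) + 0 = (11/2)*20 + 0 = 110 + 0 = 110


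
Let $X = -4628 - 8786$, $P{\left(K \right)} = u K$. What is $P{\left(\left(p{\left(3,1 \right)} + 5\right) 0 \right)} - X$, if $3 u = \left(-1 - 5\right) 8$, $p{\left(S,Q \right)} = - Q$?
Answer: $13414$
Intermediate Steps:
$u = -16$ ($u = \frac{\left(-1 - 5\right) 8}{3} = \frac{\left(-6\right) 8}{3} = \frac{1}{3} \left(-48\right) = -16$)
$P{\left(K \right)} = - 16 K$
$X = -13414$
$P{\left(\left(p{\left(3,1 \right)} + 5\right) 0 \right)} - X = - 16 \left(\left(-1\right) 1 + 5\right) 0 - -13414 = - 16 \left(-1 + 5\right) 0 + 13414 = - 16 \cdot 4 \cdot 0 + 13414 = \left(-16\right) 0 + 13414 = 0 + 13414 = 13414$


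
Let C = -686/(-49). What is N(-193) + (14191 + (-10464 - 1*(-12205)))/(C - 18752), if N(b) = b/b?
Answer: 1403/9369 ≈ 0.14975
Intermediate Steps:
N(b) = 1
C = 14 (C = -686*(-1)/49 = -14*(-1) = 14)
N(-193) + (14191 + (-10464 - 1*(-12205)))/(C - 18752) = 1 + (14191 + (-10464 - 1*(-12205)))/(14 - 18752) = 1 + (14191 + (-10464 + 12205))/(-18738) = 1 + (14191 + 1741)*(-1/18738) = 1 + 15932*(-1/18738) = 1 - 7966/9369 = 1403/9369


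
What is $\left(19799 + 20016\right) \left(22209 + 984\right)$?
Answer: $923429295$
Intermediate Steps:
$\left(19799 + 20016\right) \left(22209 + 984\right) = 39815 \cdot 23193 = 923429295$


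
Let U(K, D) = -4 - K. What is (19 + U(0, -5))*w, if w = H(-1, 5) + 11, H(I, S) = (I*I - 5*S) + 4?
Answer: -135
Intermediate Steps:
H(I, S) = 4 + I² - 5*S (H(I, S) = (I² - 5*S) + 4 = 4 + I² - 5*S)
w = -9 (w = (4 + (-1)² - 5*5) + 11 = (4 + 1 - 25) + 11 = -20 + 11 = -9)
(19 + U(0, -5))*w = (19 + (-4 - 1*0))*(-9) = (19 + (-4 + 0))*(-9) = (19 - 4)*(-9) = 15*(-9) = -135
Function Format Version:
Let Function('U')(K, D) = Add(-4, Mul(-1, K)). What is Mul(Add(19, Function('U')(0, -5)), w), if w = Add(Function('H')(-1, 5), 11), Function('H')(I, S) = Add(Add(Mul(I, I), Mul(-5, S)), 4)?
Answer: -135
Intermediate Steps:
Function('H')(I, S) = Add(4, Pow(I, 2), Mul(-5, S)) (Function('H')(I, S) = Add(Add(Pow(I, 2), Mul(-5, S)), 4) = Add(4, Pow(I, 2), Mul(-5, S)))
w = -9 (w = Add(Add(4, Pow(-1, 2), Mul(-5, 5)), 11) = Add(Add(4, 1, -25), 11) = Add(-20, 11) = -9)
Mul(Add(19, Function('U')(0, -5)), w) = Mul(Add(19, Add(-4, Mul(-1, 0))), -9) = Mul(Add(19, Add(-4, 0)), -9) = Mul(Add(19, -4), -9) = Mul(15, -9) = -135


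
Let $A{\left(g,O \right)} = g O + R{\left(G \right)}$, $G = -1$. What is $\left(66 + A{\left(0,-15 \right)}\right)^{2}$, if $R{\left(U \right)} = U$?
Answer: $4225$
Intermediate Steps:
$A{\left(g,O \right)} = -1 + O g$ ($A{\left(g,O \right)} = g O - 1 = O g - 1 = -1 + O g$)
$\left(66 + A{\left(0,-15 \right)}\right)^{2} = \left(66 - 1\right)^{2} = 65^{2} = 4225$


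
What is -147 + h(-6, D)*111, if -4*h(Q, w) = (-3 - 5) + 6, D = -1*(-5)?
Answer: -183/2 ≈ -91.500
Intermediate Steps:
D = 5
h(Q, w) = ½ (h(Q, w) = -((-3 - 5) + 6)/4 = -(-8 + 6)/4 = -¼*(-2) = ½)
-147 + h(-6, D)*111 = -147 + (½)*111 = -147 + 111/2 = -183/2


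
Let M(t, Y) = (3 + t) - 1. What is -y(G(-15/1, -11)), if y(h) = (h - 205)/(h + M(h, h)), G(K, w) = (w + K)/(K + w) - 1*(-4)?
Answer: 50/3 ≈ 16.667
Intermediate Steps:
M(t, Y) = 2 + t
G(K, w) = 5 (G(K, w) = (K + w)/(K + w) + 4 = 1 + 4 = 5)
y(h) = (-205 + h)/(2 + 2*h) (y(h) = (h - 205)/(h + (2 + h)) = (-205 + h)/(2 + 2*h))
-y(G(-15/1, -11)) = -(-205 + 5)/(2*(1 + 5)) = -(-200)/(2*6) = -1*(-50/3) = 50/3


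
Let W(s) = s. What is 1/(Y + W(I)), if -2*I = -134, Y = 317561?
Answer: 1/317628 ≈ 3.1483e-6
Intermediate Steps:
I = 67 (I = -½*(-134) = 67)
1/(Y + W(I)) = 1/(317561 + 67) = 1/317628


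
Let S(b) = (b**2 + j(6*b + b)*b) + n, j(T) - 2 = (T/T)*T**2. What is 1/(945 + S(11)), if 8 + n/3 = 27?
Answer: 1/66364 ≈ 1.5068e-5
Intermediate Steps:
n = 57 (n = -24 + 3*27 = -24 + 81 = 57)
j(T) = 2 + T**2 (j(T) = 2 + (T/T)*T**2 = 2 + 1*T**2 = 2 + T**2)
S(b) = 57 + b**2 + b*(2 + 49*b**2) (S(b) = (b**2 + (2 + (6*b + b)**2)*b) + 57 = (b**2 + (2 + (7*b)**2)*b) + 57 = (b**2 + (2 + 49*b**2)*b) + 57 = (b**2 + b*(2 + 49*b**2)) + 57 = 57 + b**2 + b*(2 + 49*b**2))
1/(945 + S(11)) = 1/(945 + (57 + 11**2 + 11*(2 + 49*11**2))) = 1/(945 + (57 + 121 + 11*(2 + 49*121))) = 1/(945 + (57 + 121 + 11*(2 + 5929))) = 1/(945 + (57 + 121 + 11*5931)) = 1/(945 + (57 + 121 + 65241)) = 1/(945 + 65419) = 1/66364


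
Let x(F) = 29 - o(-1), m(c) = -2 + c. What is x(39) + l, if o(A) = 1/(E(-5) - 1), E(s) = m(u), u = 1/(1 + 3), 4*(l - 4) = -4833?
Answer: -51695/44 ≈ -1174.9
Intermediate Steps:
l = -4817/4 (l = 4 + (¼)*(-4833) = 4 - 4833/4 = -4817/4 ≈ -1204.3)
u = ¼ (u = 1/4 = ¼ ≈ 0.25000)
E(s) = -7/4 (E(s) = -2 + ¼ = -7/4)
o(A) = -4/11 (o(A) = 1/(-7/4 - 1) = 1/(-11/4) = -4/11)
x(F) = 323/11 (x(F) = 29 - 1*(-4/11) = 29 + 4/11 = 323/11)
x(39) + l = 323/11 - 4817/4 = -51695/44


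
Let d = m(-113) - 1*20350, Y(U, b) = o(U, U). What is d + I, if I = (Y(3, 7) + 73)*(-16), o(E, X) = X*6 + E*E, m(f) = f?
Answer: -22063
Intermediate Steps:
o(E, X) = E² + 6*X (o(E, X) = 6*X + E² = E² + 6*X)
Y(U, b) = U² + 6*U
d = -20463 (d = -113 - 1*20350 = -113 - 20350 = -20463)
I = -1600 (I = (3*(6 + 3) + 73)*(-16) = (3*9 + 73)*(-16) = (27 + 73)*(-16) = 100*(-16) = -1600)
d + I = -20463 - 1600 = -22063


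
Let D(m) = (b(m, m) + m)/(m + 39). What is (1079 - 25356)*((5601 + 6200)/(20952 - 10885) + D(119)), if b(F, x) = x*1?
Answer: -51716127804/795293 ≈ -65028.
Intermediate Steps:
b(F, x) = x
D(m) = 2*m/(39 + m) (D(m) = (m + m)/(m + 39) = (2*m)/(39 + m) = 2*m/(39 + m))
(1079 - 25356)*((5601 + 6200)/(20952 - 10885) + D(119)) = (1079 - 25356)*((5601 + 6200)/(20952 - 10885) + 2*119/(39 + 119)) = -24277*(11801/10067 + 2*119/158) = -24277*(11801*(1/10067) + 2*119*(1/158)) = -24277*(11801/10067 + 119/79) = -24277*2130252/795293 = -51716127804/795293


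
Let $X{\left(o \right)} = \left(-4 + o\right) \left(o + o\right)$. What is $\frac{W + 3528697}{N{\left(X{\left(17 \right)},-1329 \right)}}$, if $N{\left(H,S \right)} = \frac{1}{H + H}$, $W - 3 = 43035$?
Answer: $3157413740$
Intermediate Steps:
$X{\left(o \right)} = 2 o \left(-4 + o\right)$ ($X{\left(o \right)} = \left(-4 + o\right) 2 o = 2 o \left(-4 + o\right)$)
$W = 43038$ ($W = 3 + 43035 = 43038$)
$N{\left(H,S \right)} = \frac{1}{2 H}$
$\frac{W + 3528697}{N{\left(X{\left(17 \right)},-1329 \right)}} = \frac{43038 + 3528697}{\frac{1}{2} \frac{1}{2 \cdot 17 \left(-4 + 17\right)}} = \frac{3571735}{\frac{1}{2} \frac{1}{2 \cdot 17 \cdot 13}} = \frac{3571735}{\frac{1}{2} \cdot \frac{1}{442}} = 3571735 \frac{1}{\frac{1}{884}} = 3571735 \cdot 884 = 3157413740$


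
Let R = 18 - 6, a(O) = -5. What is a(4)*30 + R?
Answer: -138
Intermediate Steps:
R = 12
a(4)*30 + R = -5*30 + 12 = -150 + 12 = -138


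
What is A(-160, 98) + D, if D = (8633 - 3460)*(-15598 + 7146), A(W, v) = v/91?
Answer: -568388534/13 ≈ -4.3722e+7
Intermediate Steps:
A(W, v) = v/91 (A(W, v) = v*(1/91) = v/91)
D = -43722196 (D = 5173*(-8452) = -43722196)
A(-160, 98) + D = (1/91)*98 - 43722196 = 14/13 - 43722196 = -568388534/13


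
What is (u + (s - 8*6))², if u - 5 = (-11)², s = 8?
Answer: 7396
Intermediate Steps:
u = 126 (u = 5 + (-11)² = 5 + 121 = 126)
(u + (s - 8*6))² = (126 + (8 - 8*6))² = (126 + (8 - 48))² = (126 - 40)² = 86² = 7396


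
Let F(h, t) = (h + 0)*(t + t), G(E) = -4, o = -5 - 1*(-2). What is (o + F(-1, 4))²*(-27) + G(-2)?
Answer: -3271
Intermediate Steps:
o = -3 (o = -5 + 2 = -3)
F(h, t) = 2*h*t (F(h, t) = h*(2*t) = 2*h*t)
(o + F(-1, 4))²*(-27) + G(-2) = (-3 + 2*(-1)*4)²*(-27) - 4 = (-3 - 8)²*(-27) - 4 = (-11)²*(-27) - 4 = 121*(-27) - 4 = -3267 - 4 = -3271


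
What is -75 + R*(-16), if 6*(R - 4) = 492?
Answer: -1451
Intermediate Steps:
R = 86 (R = 4 + (⅙)*492 = 4 + 82 = 86)
-75 + R*(-16) = -75 + 86*(-16) = -75 - 1376 = -1451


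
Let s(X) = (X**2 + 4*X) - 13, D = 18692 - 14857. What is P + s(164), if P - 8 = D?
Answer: 31382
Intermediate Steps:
D = 3835
P = 3843 (P = 8 + 3835 = 3843)
s(X) = -13 + X**2 + 4*X
P + s(164) = 3843 + (-13 + 164**2 + 4*164) = 3843 + (-13 + 26896 + 656) = 3843 + 27539 = 31382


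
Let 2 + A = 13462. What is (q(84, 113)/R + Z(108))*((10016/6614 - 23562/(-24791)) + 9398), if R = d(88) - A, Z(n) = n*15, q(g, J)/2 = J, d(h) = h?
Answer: 4173730735835418258/274071967091 ≈ 1.5229e+7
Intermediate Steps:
q(g, J) = 2*J
A = 13460 (A = -2 + 13462 = 13460)
Z(n) = 15*n
R = -13372 (R = 88 - 1*13460 = 88 - 13460 = -13372)
(q(84, 113)/R + Z(108))*((10016/6614 - 23562/(-24791)) + 9398) = ((2*113)/(-13372) + 15*108)*((10016/6614 - 23562/(-24791)) + 9398) = (226*(-1/13372) + 1620)*((10016*(1/6614) - 23562*(-1/24791)) + 9398) = (-113/6686 + 1620)*((5008/3307 + 23562/24791) + 9398) = 10831207*(202072862/81983837 + 9398)/6686 = (10831207/6686)*(770686172988/81983837) = 4173730735835418258/274071967091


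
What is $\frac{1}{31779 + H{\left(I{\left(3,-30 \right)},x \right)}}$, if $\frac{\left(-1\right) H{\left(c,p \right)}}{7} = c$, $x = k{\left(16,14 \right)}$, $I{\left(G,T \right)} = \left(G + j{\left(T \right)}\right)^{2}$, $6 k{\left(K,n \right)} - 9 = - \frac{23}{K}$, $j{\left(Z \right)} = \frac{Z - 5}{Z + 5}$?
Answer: $\frac{25}{791087} \approx 3.1602 \cdot 10^{-5}$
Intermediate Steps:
$j{\left(Z \right)} = \frac{-5 + Z}{5 + Z}$
$k{\left(K,n \right)} = \frac{3}{2} - \frac{23}{6 K}$ ($k{\left(K,n \right)} = \frac{3}{2} + \frac{\left(-23\right) \frac{1}{K}}{6} = \frac{3}{2} - \frac{23}{6 K}$)
$I{\left(G,T \right)} = \left(G + \frac{-5 + T}{5 + T}\right)^{2}$
$x = \frac{121}{96}$ ($x = \frac{-23 + 9 \cdot 16}{6 \cdot 16} = \frac{1}{6} \cdot \frac{1}{16} \left(-23 + 144\right) = \frac{1}{6} \cdot \frac{1}{16} \cdot 121 = \frac{121}{96} \approx 1.2604$)
$H{\left(c,p \right)} = - 7 c$
$\frac{1}{31779 + H{\left(I{\left(3,-30 \right)},x \right)}} = \frac{1}{31779 - 7 \frac{\left(-5 - 30 + 3 \left(5 - 30\right)\right)^{2}}{\left(5 - 30\right)^{2}}} = \frac{1}{31779 - 7 \frac{\left(-5 - 30 + 3 \left(-25\right)\right)^{2}}{625}} = \frac{1}{31779 - 7 \frac{\left(-5 - 30 - 75\right)^{2}}{625}} = \frac{1}{31779 - 7 \frac{\left(-110\right)^{2}}{625}} = \frac{1}{31779 - 7 \cdot \frac{1}{625} \cdot 12100} = \frac{1}{31779 - \frac{3388}{25}} = \frac{1}{\frac{791087}{25}} = \frac{25}{791087}$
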